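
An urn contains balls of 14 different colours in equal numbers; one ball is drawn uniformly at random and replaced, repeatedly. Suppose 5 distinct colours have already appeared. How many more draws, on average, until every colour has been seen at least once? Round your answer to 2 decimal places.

39.61

With k distinct colours already seen, the next new one takes an expected 14/(14-k) draws.
Sum over k = 5,...,13: E = 14/9 + 14/8 + 14/7 + ... + 14/2 + 14/1 = 39.606.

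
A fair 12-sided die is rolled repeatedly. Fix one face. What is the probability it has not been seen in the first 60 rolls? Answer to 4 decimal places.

0.0054

On each roll the fixed face fails to appear with probability 11/12.
P(still missing after 60) = (11/12)^60 = 0.00540.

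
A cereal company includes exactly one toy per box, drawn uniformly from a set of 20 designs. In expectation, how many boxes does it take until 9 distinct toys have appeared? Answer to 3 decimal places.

11.557

With k distinct toys already seen, the next new one arrives after an expected 20/(20-k) boxes.
Sum over k = 0,...,8: E = 20/20 + 20/19 + 20/18 + ... + 20/13 + 20/12 = 11.5572.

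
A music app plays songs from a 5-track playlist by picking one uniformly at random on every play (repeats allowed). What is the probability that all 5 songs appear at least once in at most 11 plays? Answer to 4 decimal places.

Let A_i be the event that song i is missing after 11 plays. By inclusion–exclusion on the A_i,
P(all seen) = Σ_{j=0}^{5} (-1)^j C(5,j)((5-j)/5)^11
= 1.00000 - 0.42950 + 0.03628 - 0.00042 + 0.00000 - 0.00000
= 0.60636.

0.6064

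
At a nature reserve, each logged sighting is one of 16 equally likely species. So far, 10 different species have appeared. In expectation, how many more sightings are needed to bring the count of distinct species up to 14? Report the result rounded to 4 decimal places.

The wait to go from k to k+1 distinct species is geometric with mean 16/(16-k).
Sum over k = 10,...,13: E = 16/6 + 16/5 + 16/4 + 16/3 = 15.20000.

15.2000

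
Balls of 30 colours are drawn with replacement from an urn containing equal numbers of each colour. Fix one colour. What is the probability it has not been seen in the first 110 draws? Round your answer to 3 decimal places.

On each draw the fixed colour fails to appear with probability 29/30.
P(still missing after 110) = (29/30)^110 = 0.0240.

0.024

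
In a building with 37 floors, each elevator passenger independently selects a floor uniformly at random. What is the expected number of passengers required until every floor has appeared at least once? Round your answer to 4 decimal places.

After k distinct floors have appeared, the next passenger gives a new one with probability (37-k)/37, so the expected wait for the (k+1)-th is 37/(37-k).
E[T] = 37/37 + 37/36 + 37/35 + ... + 37/2 + 37/1 = 37·H_{37}.
H_{37} = 4.20159, so E[T] = 155.45869.

155.4587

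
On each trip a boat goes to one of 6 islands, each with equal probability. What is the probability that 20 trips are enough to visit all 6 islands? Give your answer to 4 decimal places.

0.8480

By inclusion–exclusion over which islands are missing,
P(all seen) = Σ_{j=0}^{6} (-1)^j C(6,j)((6-j)/6)^20
= 1.00000 - 0.15650 + 0.00451 - 0.00002 + 0.00000 - 0.00000 + 0.00000
= 0.84799.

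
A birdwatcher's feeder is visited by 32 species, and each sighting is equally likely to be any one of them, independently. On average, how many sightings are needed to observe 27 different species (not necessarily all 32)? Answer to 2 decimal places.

56.81

With k distinct species already seen, the next new one arrives after an expected 32/(32-k) sightings.
Sum over k = 0,...,26: E = 32/32 + 32/31 + 32/30 + ... + 32/7 + 32/6 = 56.805.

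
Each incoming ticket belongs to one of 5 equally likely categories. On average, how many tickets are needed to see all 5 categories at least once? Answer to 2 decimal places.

11.42

The wait to go from k to k+1 distinct categories is geometric with mean 5/(5-k).
E[T] = 5/5 + 5/4 + 5/3 + 5/2 + 5/1 = 5·H_{5}.
H_{5} = 2.283, so E[T] = 11.417.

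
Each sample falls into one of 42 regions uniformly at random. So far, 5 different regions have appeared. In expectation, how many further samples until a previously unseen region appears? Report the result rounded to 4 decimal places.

1.1351

Each sample yields a new region with probability (42-5)/42 = 37/42, so the wait is geometric with mean 42/37.
E = 42/37 = 1.13514.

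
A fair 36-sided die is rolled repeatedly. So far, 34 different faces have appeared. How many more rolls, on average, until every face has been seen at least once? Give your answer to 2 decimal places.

From k distinct to k+1 distinct takes on average 36/(36-k) rolls.
Sum over k = 34,...,35: E = 36/2 + 36/1 = 54.000.

54.00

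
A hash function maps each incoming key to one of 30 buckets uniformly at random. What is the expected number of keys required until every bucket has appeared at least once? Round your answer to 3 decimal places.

Split into phases: going from k distinct to k+1 distinct takes on average 30/(30-k) keys.
E[T] = 30/30 + 30/29 + 30/28 + ... + 30/2 + 30/1 = 30·H_{30}.
H_{30} = 3.9950, so E[T] = 119.8496.

119.850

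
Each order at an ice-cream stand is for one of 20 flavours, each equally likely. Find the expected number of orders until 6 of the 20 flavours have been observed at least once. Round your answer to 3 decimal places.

With k distinct flavours already seen, the next new one arrives after an expected 20/(20-k) orders.
Sum over k = 0,...,5: E = 20/20 + 20/19 + 20/18 + 20/17 + 20/16 + 20/15 = 6.9235.

6.924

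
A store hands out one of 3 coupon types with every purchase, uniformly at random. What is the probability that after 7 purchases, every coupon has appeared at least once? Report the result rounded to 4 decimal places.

0.8258

By inclusion–exclusion over which coupons are missing,
P(all seen) = Σ_{j=0}^{3} (-1)^j C(3,j)((3-j)/3)^7
= 1.00000 - 0.17558 + 0.00137 - 0.00000
= 0.82579.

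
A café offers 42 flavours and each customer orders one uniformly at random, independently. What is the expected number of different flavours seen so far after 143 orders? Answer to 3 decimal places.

For each flavour, P(seen in 143 orders) = 1 - (41/42)^143 = 0.9681.
By linearity of expectation, E[distinct seen] = 42·(1 - (41/42)^143) = 40.6613.

40.661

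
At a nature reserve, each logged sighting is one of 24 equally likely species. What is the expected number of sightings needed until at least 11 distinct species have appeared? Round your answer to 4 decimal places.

With k distinct species already seen, the next new one arrives after an expected 24/(24-k) sightings.
Sum over k = 0,...,10: E = 24/24 + 24/23 + 24/22 + ... + 24/15 + 24/14 = 14.29979.

14.2998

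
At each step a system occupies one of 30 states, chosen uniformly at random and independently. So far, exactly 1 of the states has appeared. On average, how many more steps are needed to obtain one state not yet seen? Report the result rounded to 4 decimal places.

1.0345

The number of steps until the next new state is geometric with success probability 29/30, so its mean is 30/29.
E = 30/29 = 1.03448.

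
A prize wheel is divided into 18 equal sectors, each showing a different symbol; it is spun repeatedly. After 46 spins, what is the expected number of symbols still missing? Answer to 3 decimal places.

1.298

For each symbol, P(unseen after 46) = (17/18)^46 = 0.0721.
By linearity of expectation, E[unseen] = 18·(17/18)^46 = 1.2983.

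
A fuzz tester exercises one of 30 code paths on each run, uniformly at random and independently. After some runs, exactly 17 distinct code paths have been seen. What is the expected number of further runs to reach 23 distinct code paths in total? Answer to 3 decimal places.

17.618

With k distinct code paths already seen, the next new one takes an expected 30/(30-k) runs.
Sum over k = 17,...,22: E = 30/13 + 30/12 + 30/11 + 30/10 + 30/9 + 30/8 = 17.6183.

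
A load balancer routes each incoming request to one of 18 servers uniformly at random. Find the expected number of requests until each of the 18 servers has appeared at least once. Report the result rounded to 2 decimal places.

Split into phases: going from k distinct to k+1 distinct takes on average 18/(18-k) requests.
E[T] = 18/18 + 18/17 + 18/16 + ... + 18/2 + 18/1 = 18·H_{18}.
H_{18} = 3.495, so E[T] = 62.912.

62.91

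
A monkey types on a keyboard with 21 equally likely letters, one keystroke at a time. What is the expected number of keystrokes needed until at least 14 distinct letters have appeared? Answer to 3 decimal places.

With k distinct letters already seen, the next new one arrives after an expected 21/(21-k) keystrokes.
Sum over k = 0,...,13: E = 21/21 + 21/20 + 21/19 + ... + 21/9 + 21/8 = 22.1025.

22.103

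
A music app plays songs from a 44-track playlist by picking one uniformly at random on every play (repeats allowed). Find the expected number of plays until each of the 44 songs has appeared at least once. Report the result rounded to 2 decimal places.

After k distinct songs have appeared, the next play gives a new one with probability (44-k)/44, so the expected wait for the (k+1)-th is 44/(44-k).
E[T] = 44/44 + 44/43 + 44/42 + ... + 44/2 + 44/1 = 44·H_{44}.
H_{44} = 4.373, so E[T] = 192.400.

192.40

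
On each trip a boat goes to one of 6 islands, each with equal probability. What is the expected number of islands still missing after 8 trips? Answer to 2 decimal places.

For each island, P(unseen after 8) = (5/6)^8 = 0.233.
By linearity of expectation, E[unseen] = 6·(5/6)^8 = 1.395.

1.40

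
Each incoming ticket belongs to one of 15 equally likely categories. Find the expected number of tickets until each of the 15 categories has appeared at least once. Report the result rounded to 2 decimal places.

After k distinct categories have appeared, the next ticket gives a new one with probability (15-k)/15, so the expected wait for the (k+1)-th is 15/(15-k).
E[T] = 15/15 + 15/14 + 15/13 + ... + 15/2 + 15/1 = 15·H_{15}.
H_{15} = 3.318, so E[T] = 49.773.

49.77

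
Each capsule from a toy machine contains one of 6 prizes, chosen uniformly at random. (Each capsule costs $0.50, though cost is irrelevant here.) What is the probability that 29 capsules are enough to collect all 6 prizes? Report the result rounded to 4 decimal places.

0.9698

By inclusion–exclusion over which prizes are missing,
P(all seen) = Σ_{j=0}^{6} (-1)^j C(6,j)((6-j)/6)^29
= 1.00000 - 0.03033 + 0.00012 - 0.00000 + 0.00000 - 0.00000 + 0.00000
= 0.96979.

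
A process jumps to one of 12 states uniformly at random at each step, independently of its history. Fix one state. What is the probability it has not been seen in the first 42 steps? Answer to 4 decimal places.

Each step misses the fixed state with probability (12-1)/12 = 11/12, independently.
P(still missing after 42) = (11/12)^42 = 0.02588.

0.0259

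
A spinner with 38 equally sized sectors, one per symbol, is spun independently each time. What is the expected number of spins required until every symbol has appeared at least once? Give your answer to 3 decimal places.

The wait to go from k to k+1 distinct symbols is geometric with mean 38/(38-k).
E[T] = 38/38 + 38/37 + 38/36 + ... + 38/2 + 38/1 = 38·H_{38}.
H_{38} = 4.2279, so E[T] = 160.6603.

160.660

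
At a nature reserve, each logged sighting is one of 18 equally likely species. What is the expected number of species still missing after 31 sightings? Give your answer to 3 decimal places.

For each species, P(unseen after 31) = (17/18)^31 = 0.1700.
By linearity of expectation, E[unseen] = 18·(17/18)^31 = 3.0601.

3.060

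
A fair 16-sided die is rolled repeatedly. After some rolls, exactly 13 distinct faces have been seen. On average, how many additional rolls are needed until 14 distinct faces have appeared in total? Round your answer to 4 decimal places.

With k distinct faces already seen, the next new one takes an expected 16/(16-k) rolls.
Only the k = 13 term is needed: E = 16/3 = 5.33333.

5.3333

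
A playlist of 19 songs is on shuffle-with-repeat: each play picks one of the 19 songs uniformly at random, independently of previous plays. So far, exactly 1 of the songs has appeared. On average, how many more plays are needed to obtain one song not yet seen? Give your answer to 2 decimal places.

1.06

Each play yields a new song with probability (19-1)/19 = 18/19, so the wait is geometric with mean 19/18.
E = 19/18 = 1.056.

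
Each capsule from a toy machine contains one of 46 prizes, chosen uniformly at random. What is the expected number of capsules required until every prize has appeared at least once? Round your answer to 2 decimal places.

Split into phases: going from k distinct to k+1 distinct takes on average 46/(46-k) capsules.
E[T] = 46/46 + 46/45 + 46/44 + ... + 46/2 + 46/1 = 46·H_{46}.
H_{46} = 4.417, so E[T] = 203.168.

203.17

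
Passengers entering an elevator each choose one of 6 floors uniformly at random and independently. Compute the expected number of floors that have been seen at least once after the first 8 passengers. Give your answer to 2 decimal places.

For each floor, P(seen in 8 passengers) = 1 - (5/6)^8 = 0.767.
By linearity of expectation, E[distinct seen] = 6·(1 - (5/6)^8) = 4.605.

4.60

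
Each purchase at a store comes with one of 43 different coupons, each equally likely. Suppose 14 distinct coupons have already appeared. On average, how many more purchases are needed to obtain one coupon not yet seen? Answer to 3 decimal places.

The number of purchases until the next new coupon is geometric with success probability 29/43, so its mean is 43/29.
E = 43/29 = 1.4828.

1.483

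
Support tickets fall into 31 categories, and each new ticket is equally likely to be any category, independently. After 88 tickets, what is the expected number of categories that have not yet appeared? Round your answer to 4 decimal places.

For each category, P(unseen after 88) = (30/31)^88 = 0.05583.
By linearity of expectation, E[unseen] = 31·(30/31)^88 = 1.73063.

1.7306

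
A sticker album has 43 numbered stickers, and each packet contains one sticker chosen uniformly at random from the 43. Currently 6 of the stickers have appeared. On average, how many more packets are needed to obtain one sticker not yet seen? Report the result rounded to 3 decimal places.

1.162

The number of packets until the next new sticker is geometric with success probability 37/43, so its mean is 43/37.
E = 43/37 = 1.1622.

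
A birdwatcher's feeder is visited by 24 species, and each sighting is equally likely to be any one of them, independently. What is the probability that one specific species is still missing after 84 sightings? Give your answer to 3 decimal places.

On each sighting the fixed species fails to appear with probability 23/24.
P(still missing after 84) = (23/24)^84 = 0.0280.

0.028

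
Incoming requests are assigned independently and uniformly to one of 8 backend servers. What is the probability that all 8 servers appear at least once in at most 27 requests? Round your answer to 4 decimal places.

Let A_i be the event that server i is missing after 27 requests. By inclusion–exclusion on the A_i,
P(all seen) = Σ_{j=0}^{8} (-1)^j C(8,j)((8-j)/8)^27
= 1.00000 - 0.21742 + 0.01185 - 0.00017 + 0.00000 - 0.00000 + 0.00000 - 0.00000 + 0.00000
= 0.79426.

0.7943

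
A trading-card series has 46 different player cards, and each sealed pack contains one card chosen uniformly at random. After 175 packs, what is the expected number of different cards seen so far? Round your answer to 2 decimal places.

For each card, P(seen in 175 packs) = 1 - (45/46)^175 = 0.979.
By linearity of expectation, E[distinct seen] = 46·(1 - (45/46)^175) = 45.018.

45.02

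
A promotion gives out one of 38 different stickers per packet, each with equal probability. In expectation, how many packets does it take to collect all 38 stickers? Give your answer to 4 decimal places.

After k distinct stickers have appeared, the next packet gives a new one with probability (38-k)/38, so the expected wait for the (k+1)-th is 38/(38-k).
E[T] = 38/38 + 38/37 + 38/36 + ... + 38/2 + 38/1 = 38·H_{38}.
H_{38} = 4.22790, so E[T] = 160.66028.

160.6603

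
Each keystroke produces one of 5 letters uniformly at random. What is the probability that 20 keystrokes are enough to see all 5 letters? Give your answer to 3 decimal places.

By inclusion–exclusion over which letters are missing,
P(all seen) = Σ_{j=0}^{5} (-1)^j C(5,j)((5-j)/5)^20
= 1.0000 - 0.0576 + 0.0004 - 0.0000 + 0.0000 - 0.0000
= 0.9427.

0.943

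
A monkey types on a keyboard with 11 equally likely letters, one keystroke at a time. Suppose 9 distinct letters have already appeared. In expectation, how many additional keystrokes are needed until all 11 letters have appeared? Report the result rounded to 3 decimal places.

With k distinct letters already seen, the next new one takes an expected 11/(11-k) keystrokes.
Sum over k = 9,...,10: E = 11/2 + 11/1 = 16.5000.

16.500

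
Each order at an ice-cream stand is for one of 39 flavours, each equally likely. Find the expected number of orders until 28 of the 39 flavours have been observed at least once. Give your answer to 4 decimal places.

Going from k to k+1 distinct takes a geometric number of orders with mean 39/(39-k).
Sum over k = 0,...,27: E = 39/39 + 39/38 + 39/37 + ... + 39/13 + 39/12 = 48.11296.

48.1130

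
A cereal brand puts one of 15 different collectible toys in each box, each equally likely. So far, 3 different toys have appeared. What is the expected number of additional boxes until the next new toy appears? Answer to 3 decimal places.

Each box yields a new toy with probability (15-3)/15 = 12/15, so the wait is geometric with mean 15/12.
E = 15/12 = 1.2500.

1.250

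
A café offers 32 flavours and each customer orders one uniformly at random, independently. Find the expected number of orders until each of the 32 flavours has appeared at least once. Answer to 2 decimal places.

129.87

After k distinct flavours have appeared, the next order gives a new one with probability (32-k)/32, so the expected wait for the (k+1)-th is 32/(32-k).
E[T] = 32/32 + 32/31 + 32/30 + ... + 32/2 + 32/1 = 32·H_{32}.
H_{32} = 4.058, so E[T] = 129.872.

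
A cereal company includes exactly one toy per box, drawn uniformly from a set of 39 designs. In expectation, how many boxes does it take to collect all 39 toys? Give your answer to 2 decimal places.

165.89

After k distinct toys have appeared, the next box gives a new one with probability (39-k)/39, so the expected wait for the (k+1)-th is 39/(39-k).
E[T] = 39/39 + 39/38 + 39/37 + ... + 39/2 + 39/1 = 39·H_{39}.
H_{39} = 4.254, so E[T] = 165.888.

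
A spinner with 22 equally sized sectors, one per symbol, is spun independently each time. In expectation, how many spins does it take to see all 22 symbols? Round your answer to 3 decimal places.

After k distinct symbols have appeared, the next spin gives a new one with probability (22-k)/22, so the expected wait for the (k+1)-th is 22/(22-k).
E[T] = 22/22 + 22/21 + 22/20 + ... + 22/2 + 22/1 = 22·H_{22}.
H_{22} = 3.6908, so E[T] = 81.1979.

81.198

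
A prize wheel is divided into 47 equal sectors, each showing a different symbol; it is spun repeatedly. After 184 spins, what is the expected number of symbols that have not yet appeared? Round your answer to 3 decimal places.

For each symbol, P(unseen after 184) = (46/47)^184 = 0.0191.
By linearity of expectation, E[unseen] = 47·(46/47)^184 = 0.8985.

0.899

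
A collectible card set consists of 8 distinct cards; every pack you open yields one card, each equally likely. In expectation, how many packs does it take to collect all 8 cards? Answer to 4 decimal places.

21.7429

The wait to go from k to k+1 distinct cards is geometric with mean 8/(8-k).
E[T] = 8/8 + 8/7 + 8/6 + ... + 8/2 + 8/1 = 8·H_{8}.
H_{8} = 2.71786, so E[T] = 21.74286.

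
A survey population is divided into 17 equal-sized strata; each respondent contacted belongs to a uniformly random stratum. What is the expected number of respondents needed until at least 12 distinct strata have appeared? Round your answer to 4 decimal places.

Going from k to k+1 distinct takes a geometric number of respondents with mean 17/(17-k).
Sum over k = 0,...,11: E = 17/17 + 17/16 + 17/15 + ... + 17/7 + 17/6 = 19.65573.

19.6557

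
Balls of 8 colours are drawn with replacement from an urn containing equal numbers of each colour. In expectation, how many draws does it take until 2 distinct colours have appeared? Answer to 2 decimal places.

2.14

With k distinct colours already seen, the next new one arrives after an expected 8/(8-k) draws.
Sum over k = 0,...,1: E = 8/8 + 8/7 = 2.143.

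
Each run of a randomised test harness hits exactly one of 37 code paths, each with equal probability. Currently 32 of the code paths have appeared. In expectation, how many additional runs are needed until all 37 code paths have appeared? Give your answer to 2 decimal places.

The wait to go from k to k+1 distinct code paths is geometric with mean 37/(37-k).
Sum over k = 32,...,36: E = 37/5 + 37/4 + 37/3 + 37/2 + 37/1 = 84.483.

84.48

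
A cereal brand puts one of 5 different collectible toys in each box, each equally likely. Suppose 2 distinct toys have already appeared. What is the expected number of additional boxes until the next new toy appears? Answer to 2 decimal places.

Each box yields a new toy with probability (5-2)/5 = 3/5, so the wait is geometric with mean 5/3.
E = 5/3 = 1.667.

1.67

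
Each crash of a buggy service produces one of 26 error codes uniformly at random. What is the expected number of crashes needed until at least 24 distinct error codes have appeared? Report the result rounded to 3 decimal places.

61.215

With k distinct error codes already seen, the next new one arrives after an expected 26/(26-k) crashes.
Sum over k = 0,...,23: E = 26/26 + 26/25 + 26/24 + ... + 26/4 + 26/3 = 61.2149.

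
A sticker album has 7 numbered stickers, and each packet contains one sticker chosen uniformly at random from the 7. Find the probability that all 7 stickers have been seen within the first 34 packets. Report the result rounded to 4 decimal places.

0.9632

Let A_i be the event that sticker i is missing after 34 packets. By inclusion–exclusion on the A_i,
P(all seen) = Σ_{j=0}^{7} (-1)^j C(7,j)((7-j)/7)^34
= 1.00000 - 0.03706 + 0.00023 - 0.00000 + 0.00000 - 0.00000 + 0.00000 - 0.00000
= 0.96317.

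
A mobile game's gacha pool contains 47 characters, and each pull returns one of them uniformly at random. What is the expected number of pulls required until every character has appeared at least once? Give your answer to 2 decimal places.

The wait to go from k to k+1 distinct characters is geometric with mean 47/(47-k).
E[T] = 47/47 + 47/46 + 47/45 + ... + 47/2 + 47/1 = 47·H_{47}.
H_{47} = 4.438, so E[T] = 208.584.

208.58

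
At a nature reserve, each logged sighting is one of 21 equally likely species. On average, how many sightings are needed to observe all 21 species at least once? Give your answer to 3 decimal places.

76.553

The wait to go from k to k+1 distinct species is geometric with mean 21/(21-k).
E[T] = 21/21 + 21/20 + 21/19 + ... + 21/2 + 21/1 = 21·H_{21}.
H_{21} = 3.6454, so E[T] = 76.5525.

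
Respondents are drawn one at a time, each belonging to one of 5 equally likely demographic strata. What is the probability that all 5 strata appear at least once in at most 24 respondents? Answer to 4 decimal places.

By inclusion–exclusion over which strata are missing,
P(all seen) = Σ_{j=0}^{5} (-1)^j C(5,j)((5-j)/5)^24
= 1.00000 - 0.02361 + 0.00005 - 0.00000 + 0.00000 - 0.00000
= 0.97644.

0.9764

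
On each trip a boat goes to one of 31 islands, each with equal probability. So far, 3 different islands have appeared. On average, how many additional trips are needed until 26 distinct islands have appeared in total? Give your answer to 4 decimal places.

50.9590

With k distinct islands already seen, the next new one takes an expected 31/(31-k) trips.
Sum over k = 3,...,25: E = 31/28 + 31/27 + 31/26 + ... + 31/7 + 31/6 = 50.95897.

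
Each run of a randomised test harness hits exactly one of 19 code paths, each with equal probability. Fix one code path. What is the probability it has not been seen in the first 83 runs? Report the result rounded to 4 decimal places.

0.0112

On each run the fixed code path fails to appear with probability 18/19.
P(still missing after 83) = (18/19)^83 = 0.01125.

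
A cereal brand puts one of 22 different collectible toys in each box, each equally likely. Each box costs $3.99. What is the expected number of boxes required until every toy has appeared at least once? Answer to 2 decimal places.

81.20

After k distinct toys have appeared, the next box gives a new one with probability (22-k)/22, so the expected wait for the (k+1)-th is 22/(22-k).
E[T] = 22/22 + 22/21 + 22/20 + ... + 22/2 + 22/1 = 22·H_{22}.
H_{22} = 3.691, so E[T] = 81.198.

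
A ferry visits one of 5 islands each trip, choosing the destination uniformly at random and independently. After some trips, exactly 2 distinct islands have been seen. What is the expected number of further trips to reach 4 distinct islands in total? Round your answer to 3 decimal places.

4.167

With k distinct islands already seen, the next new one takes an expected 5/(5-k) trips.
Sum over k = 2,...,3: E = 5/3 + 5/2 = 4.1667.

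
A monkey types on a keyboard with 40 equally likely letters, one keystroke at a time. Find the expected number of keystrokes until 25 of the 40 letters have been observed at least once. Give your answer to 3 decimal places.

38.413

With k distinct letters already seen, the next new one arrives after an expected 40/(40-k) keystrokes.
Sum over k = 0,...,24: E = 40/40 + 40/39 + 40/38 + ... + 40/17 + 40/16 = 38.4126.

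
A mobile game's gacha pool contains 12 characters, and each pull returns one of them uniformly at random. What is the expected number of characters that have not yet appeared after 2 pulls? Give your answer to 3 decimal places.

10.083

For each character, P(unseen after 2) = (11/12)^2 = 0.8403.
By linearity of expectation, E[unseen] = 12·(11/12)^2 = 10.0833.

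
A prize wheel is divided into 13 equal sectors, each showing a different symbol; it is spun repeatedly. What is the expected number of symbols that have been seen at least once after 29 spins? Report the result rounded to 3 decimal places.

For each symbol, P(seen in 29 spins) = 1 - (12/13)^29 = 0.9018.
By linearity of expectation, E[distinct seen] = 13·(1 - (12/13)^29) = 11.7240.

11.724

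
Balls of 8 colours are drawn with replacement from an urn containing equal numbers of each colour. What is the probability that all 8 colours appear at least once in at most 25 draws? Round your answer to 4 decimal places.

0.7366

Let A_i be the event that colour i is missing after 25 draws. By inclusion–exclusion on the A_i,
P(all seen) = Σ_{j=0}^{8} (-1)^j C(8,j)((8-j)/8)^25
= 1.00000 - 0.28398 + 0.02107 - 0.00044 + 0.00000 - 0.00000 + 0.00000 - 0.00000 + 0.00000
= 0.73665.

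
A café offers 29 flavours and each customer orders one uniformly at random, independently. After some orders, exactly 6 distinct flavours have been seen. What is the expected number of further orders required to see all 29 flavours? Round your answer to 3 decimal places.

108.294

With k distinct flavours already seen, the next new one takes an expected 29/(29-k) orders.
Sum over k = 6,...,28: E = 29/23 + 29/22 + 29/21 + ... + 29/2 + 29/1 = 108.2945.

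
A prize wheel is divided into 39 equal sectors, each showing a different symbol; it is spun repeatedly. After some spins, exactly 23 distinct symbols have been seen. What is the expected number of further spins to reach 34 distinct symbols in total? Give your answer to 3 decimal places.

From k distinct to k+1 distinct takes on average 39/(39-k) spins.
Sum over k = 23,...,33: E = 39/16 + 39/15 + 39/14 + ... + 39/7 + 39/6 = 42.7984.

42.798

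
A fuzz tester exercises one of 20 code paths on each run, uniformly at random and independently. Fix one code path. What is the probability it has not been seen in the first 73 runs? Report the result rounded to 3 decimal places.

On each run the fixed code path fails to appear with probability 19/20.
P(still missing after 73) = (19/20)^73 = 0.0236.

0.024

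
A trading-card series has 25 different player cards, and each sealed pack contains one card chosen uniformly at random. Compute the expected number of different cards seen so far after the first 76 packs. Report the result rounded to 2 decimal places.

23.88

For each card, P(seen in 76 packs) = 1 - (24/25)^76 = 0.955.
By linearity of expectation, E[distinct seen] = 25·(1 - (24/25)^76) = 23.877.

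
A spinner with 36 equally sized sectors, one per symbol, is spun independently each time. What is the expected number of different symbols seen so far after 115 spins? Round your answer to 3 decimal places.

For each symbol, P(seen in 115 spins) = 1 - (35/36)^115 = 0.9608.
By linearity of expectation, E[distinct seen] = 36·(1 - (35/36)^115) = 34.5896.

34.590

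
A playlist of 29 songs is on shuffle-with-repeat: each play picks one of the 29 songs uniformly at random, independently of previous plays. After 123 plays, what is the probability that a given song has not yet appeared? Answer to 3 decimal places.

0.013

Each play misses the fixed song with probability (29-1)/29 = 28/29, independently.
P(still missing after 123) = (28/29)^123 = 0.0134.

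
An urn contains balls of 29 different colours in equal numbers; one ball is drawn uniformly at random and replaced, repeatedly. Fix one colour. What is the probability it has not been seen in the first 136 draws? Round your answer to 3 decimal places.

0.008

On each draw the fixed colour fails to appear with probability 28/29.
P(still missing after 136) = (28/29)^136 = 0.0085.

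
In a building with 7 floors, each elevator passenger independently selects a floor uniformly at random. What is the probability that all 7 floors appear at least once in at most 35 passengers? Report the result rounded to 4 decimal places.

By inclusion–exclusion over which floors are missing,
P(all seen) = Σ_{j=0}^{7} (-1)^j C(7,j)((7-j)/7)^35
= 1.00000 - 0.03177 + 0.00016 - 0.00000 + 0.00000 - 0.00000 + 0.00000 - 0.00000
= 0.96840.

0.9684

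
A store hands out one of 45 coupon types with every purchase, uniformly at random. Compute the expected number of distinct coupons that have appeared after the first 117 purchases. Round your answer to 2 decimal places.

41.75

For each coupon, P(seen in 117 purchases) = 1 - (44/45)^117 = 0.928.
By linearity of expectation, E[distinct seen] = 45·(1 - (44/45)^117) = 41.754.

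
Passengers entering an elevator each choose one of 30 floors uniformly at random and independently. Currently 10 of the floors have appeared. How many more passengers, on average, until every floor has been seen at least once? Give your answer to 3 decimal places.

107.932

From k distinct to k+1 distinct takes on average 30/(30-k) passengers.
Sum over k = 10,...,29: E = 30/20 + 30/19 + 30/18 + ... + 30/2 + 30/1 = 107.9322.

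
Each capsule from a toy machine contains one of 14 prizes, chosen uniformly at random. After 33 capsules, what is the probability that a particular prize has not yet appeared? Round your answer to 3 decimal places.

On each capsule the fixed prize fails to appear with probability 13/14.
P(still missing after 33) = (13/14)^33 = 0.0867.

0.087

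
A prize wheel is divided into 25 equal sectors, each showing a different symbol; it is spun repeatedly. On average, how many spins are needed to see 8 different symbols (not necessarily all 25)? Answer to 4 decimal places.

With k distinct symbols already seen, the next new one arrives after an expected 25/(25-k) spins.
Sum over k = 0,...,7: E = 25/25 + 25/24 + 25/23 + ... + 25/19 + 25/18 = 9.41014.

9.4101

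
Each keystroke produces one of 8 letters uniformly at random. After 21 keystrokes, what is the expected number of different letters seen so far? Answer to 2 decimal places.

For each letter, P(seen in 21 keystrokes) = 1 - (7/8)^21 = 0.939.
By linearity of expectation, E[distinct seen] = 8·(1 - (7/8)^21) = 7.516.

7.52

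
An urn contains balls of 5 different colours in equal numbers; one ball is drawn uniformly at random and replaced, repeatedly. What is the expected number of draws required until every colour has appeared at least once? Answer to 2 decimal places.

Split into phases: going from k distinct to k+1 distinct takes on average 5/(5-k) draws.
E[T] = 5/5 + 5/4 + 5/3 + 5/2 + 5/1 = 5·H_{5}.
H_{5} = 2.283, so E[T] = 11.417.

11.42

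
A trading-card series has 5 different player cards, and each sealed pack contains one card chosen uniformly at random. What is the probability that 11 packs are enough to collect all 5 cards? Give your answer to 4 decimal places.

By inclusion–exclusion over which cards are missing,
P(all seen) = Σ_{j=0}^{5} (-1)^j C(5,j)((5-j)/5)^11
= 1.00000 - 0.42950 + 0.03628 - 0.00042 + 0.00000 - 0.00000
= 0.60636.

0.6064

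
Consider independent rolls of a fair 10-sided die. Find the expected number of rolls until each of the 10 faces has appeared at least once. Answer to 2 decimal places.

The wait to go from k to k+1 distinct faces is geometric with mean 10/(10-k).
E[T] = 10/10 + 10/9 + 10/8 + ... + 10/2 + 10/1 = 10·H_{10}.
H_{10} = 2.929, so E[T] = 29.290.

29.29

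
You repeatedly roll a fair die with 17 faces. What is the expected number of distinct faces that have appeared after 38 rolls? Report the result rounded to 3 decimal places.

For each face, P(seen in 38 rolls) = 1 - (16/17)^38 = 0.9001.
By linearity of expectation, E[distinct seen] = 17·(1 - (16/17)^38) = 15.3020.

15.302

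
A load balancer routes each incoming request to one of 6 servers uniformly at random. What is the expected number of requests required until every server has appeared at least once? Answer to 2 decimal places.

After k distinct servers have appeared, the next request gives a new one with probability (6-k)/6, so the expected wait for the (k+1)-th is 6/(6-k).
E[T] = 6/6 + 6/5 + 6/4 + 6/3 + 6/2 + 6/1 = 6·H_{6}.
H_{6} = 2.450, so E[T] = 14.700.

14.70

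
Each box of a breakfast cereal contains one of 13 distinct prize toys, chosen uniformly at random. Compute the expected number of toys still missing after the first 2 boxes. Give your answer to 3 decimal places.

For each toy, P(unseen after 2) = (12/13)^2 = 0.8521.
By linearity of expectation, E[unseen] = 13·(12/13)^2 = 11.0769.

11.077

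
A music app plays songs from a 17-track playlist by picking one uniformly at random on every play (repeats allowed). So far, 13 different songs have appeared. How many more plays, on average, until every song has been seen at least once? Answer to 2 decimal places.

With k distinct songs already seen, the next new one takes an expected 17/(17-k) plays.
Sum over k = 13,...,16: E = 17/4 + 17/3 + 17/2 + 17/1 = 35.417.

35.42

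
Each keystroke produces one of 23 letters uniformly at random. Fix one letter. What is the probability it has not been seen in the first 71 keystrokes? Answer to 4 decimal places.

On each keystroke the fixed letter fails to appear with probability 22/23.
P(still missing after 71) = (22/23)^71 = 0.04259.

0.0426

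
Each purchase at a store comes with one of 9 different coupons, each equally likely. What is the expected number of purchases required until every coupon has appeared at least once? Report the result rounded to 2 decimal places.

25.46

The wait to go from k to k+1 distinct coupons is geometric with mean 9/(9-k).
E[T] = 9/9 + 9/8 + 9/7 + ... + 9/2 + 9/1 = 9·H_{9}.
H_{9} = 2.829, so E[T] = 25.461.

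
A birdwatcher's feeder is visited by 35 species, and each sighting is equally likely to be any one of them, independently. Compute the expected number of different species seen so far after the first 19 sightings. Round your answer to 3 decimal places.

For each species, P(seen in 19 sightings) = 1 - (34/35)^19 = 0.4235.
By linearity of expectation, E[distinct seen] = 35·(1 - (34/35)^19) = 14.8222.

14.822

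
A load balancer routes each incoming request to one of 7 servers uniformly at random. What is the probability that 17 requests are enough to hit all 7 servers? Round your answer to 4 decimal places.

By inclusion–exclusion over which servers are missing,
P(all seen) = Σ_{j=0}^{7} (-1)^j C(7,j)((7-j)/7)^17
= 1.00000 - 0.50933 + 0.06887 - 0.00258 + 0.00002 - 0.00000 + 0.00000 - 0.00000
= 0.55697.

0.5570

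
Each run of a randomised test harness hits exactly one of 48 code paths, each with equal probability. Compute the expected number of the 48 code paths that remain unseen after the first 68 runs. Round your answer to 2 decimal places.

For each code path, P(unseen after 68) = (47/48)^68 = 0.239.
By linearity of expectation, E[unseen] = 48·(47/48)^68 = 11.468.

11.47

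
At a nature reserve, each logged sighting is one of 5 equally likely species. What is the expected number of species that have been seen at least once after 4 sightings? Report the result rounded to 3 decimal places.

2.952

For each species, P(seen in 4 sightings) = 1 - (4/5)^4 = 0.5904.
By linearity of expectation, E[distinct seen] = 5·(1 - (4/5)^4) = 2.9520.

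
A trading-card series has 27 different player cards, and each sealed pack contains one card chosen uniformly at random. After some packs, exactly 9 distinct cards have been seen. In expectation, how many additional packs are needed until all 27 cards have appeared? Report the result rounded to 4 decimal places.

With k distinct cards already seen, the next new one takes an expected 27/(27-k) packs.
Sum over k = 9,...,26: E = 27/18 + 27/17 + 27/16 + ... + 27/2 + 27/1 = 94.36792.

94.3679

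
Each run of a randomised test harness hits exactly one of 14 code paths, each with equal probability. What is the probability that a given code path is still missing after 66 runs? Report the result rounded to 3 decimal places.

0.008

Each run misses the fixed code path with probability (14-1)/14 = 13/14, independently.
P(still missing after 66) = (13/14)^66 = 0.0075.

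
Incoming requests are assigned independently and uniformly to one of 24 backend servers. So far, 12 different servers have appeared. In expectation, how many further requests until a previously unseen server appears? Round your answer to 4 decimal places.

Each request yields a new server with probability (24-12)/24 = 12/24, so the wait is geometric with mean 24/12.
E = 24/12 = 2.00000.

2.0000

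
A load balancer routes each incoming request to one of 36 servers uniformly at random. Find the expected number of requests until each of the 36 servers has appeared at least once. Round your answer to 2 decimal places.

The wait to go from k to k+1 distinct servers is geometric with mean 36/(36-k).
E[T] = 36/36 + 36/35 + 36/34 + ... + 36/2 + 36/1 = 36·H_{36}.
H_{36} = 4.175, so E[T] = 150.284.

150.28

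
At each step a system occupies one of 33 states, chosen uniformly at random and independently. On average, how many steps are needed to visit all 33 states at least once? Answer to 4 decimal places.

134.9303

The wait to go from k to k+1 distinct states is geometric with mean 33/(33-k).
E[T] = 33/33 + 33/32 + 33/31 + ... + 33/2 + 33/1 = 33·H_{33}.
H_{33} = 4.08880, so E[T] = 134.93034.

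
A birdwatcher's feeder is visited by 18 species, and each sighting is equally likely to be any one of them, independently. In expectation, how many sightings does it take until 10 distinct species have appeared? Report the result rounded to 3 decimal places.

With k distinct species already seen, the next new one arrives after an expected 18/(18-k) sightings.
Sum over k = 0,...,9: E = 18/18 + 18/17 + 18/16 + ... + 18/10 + 18/9 = 13.9905.

13.991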